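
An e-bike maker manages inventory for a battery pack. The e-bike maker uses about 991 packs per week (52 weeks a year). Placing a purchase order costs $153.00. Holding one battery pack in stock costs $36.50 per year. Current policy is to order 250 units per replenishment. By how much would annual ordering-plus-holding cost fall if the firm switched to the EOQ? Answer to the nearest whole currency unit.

Annual demand D = 991 × 52 = 51,532.
EOQ = √(2DS/H) = √(2 × 51,532 × 153 / 36.5) ≈ 657.28.
Cost at Q* = (D/Q*)S + (Q*/2)H = √(2DSH) ≈ $23,990.85.
Cost at Q = 250: (51,532/250)×153 + (250/2)×36.5 = $31,537.58 + $4,562.50 = $36,100.08.
Excess = $36,100.08 − $23,990.85 = $12,109.23.

Extra cost ≈ $12,109 per year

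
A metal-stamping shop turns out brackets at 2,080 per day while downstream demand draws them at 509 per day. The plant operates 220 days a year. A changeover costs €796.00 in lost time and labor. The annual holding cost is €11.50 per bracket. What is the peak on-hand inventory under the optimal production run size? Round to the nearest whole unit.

Annual demand D = 509 × 220 = 111,980.
Production build-up factor (1 − d/p) = 1 − 509/2,080 = 0.7553.
Q* = √(2DS / (H(1 − d/p))) = √(2 × 111,980 × 796 / (11.5 × 0.7553)).
= √(178,272,160 / 8.6858) ≈ 4530.399.
Maximum inventory = Q*(1 − d/p) = 4530.399 × 0.7553 ≈ 3421.758.

I_max ≈ 3,422 brackets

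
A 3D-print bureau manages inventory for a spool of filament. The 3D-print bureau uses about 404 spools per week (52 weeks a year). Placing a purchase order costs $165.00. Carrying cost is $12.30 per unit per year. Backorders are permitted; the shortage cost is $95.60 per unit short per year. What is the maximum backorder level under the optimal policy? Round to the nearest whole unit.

Annual demand D = 404 × 52 = 21,008.
With planned backorders, Q* = √(2DS/H) · √((H+B)/B).
√(2DS/H) = √(2 × 21,008 × 165 / 12.3) = 750.752.
√((H+B)/B) = √((12.3+95.6)/95.6) = 1.0624.
Q* ≈ 797.588.
S* = Q* · H/(H+B) = 797.588 × 12.3/107.9 ≈ 90.921.

S* ≈ 91 spools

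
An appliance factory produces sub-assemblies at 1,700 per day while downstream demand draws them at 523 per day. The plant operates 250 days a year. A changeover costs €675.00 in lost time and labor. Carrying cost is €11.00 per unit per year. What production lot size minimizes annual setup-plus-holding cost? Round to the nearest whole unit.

Q* ≈ 4,814 sub-assemblies

Annual demand D = 523 × 250 = 130,750.
Production build-up factor (1 − d/p) = 1 − 523/1,700 = 0.6924.
Q* = √(2DS / (H(1 − d/p))) = √(2 × 130,750 × 675 / (11 × 0.6924)).
= √(176,512,500 / 7.6159) ≈ 4814.239.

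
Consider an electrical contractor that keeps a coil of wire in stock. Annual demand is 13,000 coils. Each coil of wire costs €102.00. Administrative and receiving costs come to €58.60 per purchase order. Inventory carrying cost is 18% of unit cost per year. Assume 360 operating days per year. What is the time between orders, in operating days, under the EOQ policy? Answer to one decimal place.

T ≈ 8.0 days

Holding cost H = 0.18 × €102.00 = €18.3600 per unit per year.
Q* = √(2DS/H) = √(2 × 13,000 × 58.6 / 18.36) ≈ 288.07.
Cycle time = Q*/D × 360 = 288.07 / 13,000 × 360 ≈ 7.977 days.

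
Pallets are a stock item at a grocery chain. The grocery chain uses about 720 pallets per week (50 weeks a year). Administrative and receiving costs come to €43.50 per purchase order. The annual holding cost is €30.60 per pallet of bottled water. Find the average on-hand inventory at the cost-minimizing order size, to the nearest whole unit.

Annual demand D = 720 × 50 = 36,000.
The optimal lot size = √(2DS/H) = √(2 × 36,000 × 43.5 / 30.6) ≈ 319.93.
Average inventory = Q*/2 ≈ 319.93 / 2 = 159.963.

Average inventory ≈ 160 pallets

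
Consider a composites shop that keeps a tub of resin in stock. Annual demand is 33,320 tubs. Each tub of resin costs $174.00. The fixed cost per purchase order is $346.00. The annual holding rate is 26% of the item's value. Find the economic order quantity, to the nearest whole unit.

Q* ≈ 714 tubs

Holding cost H = 0.26 × $174.00 = $45.2400 per unit per year.
EOQ = √(2DS / H) = √(2 × 33,320 × 346 / 45.24).
= √(23,057,440 / 45.24) = √509,669.3192 ≈ 713.911.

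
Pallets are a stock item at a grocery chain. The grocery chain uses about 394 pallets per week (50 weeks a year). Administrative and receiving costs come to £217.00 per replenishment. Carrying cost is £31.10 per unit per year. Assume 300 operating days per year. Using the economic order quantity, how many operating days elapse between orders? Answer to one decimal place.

T ≈ 8.0 days

Annual demand D = 394 × 50 = 19,700.
The optimal lot size = √(2DS/H) = √(2 × 19,700 × 217 / 31.1) ≈ 524.32.
Cycle time = Q*/D × 300 = 524.32 / 19,700 × 300 ≈ 7.985 days.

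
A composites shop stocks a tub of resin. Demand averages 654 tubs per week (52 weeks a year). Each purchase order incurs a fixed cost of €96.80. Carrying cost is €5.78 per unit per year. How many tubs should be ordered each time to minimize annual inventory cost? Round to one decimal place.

Annual demand D = 654 × 52 = 34,008.
EOQ = √(2DS / H) = √(2 × 34,008 × 96.8 / 5.78).
= √(6,583,948.8 / 5.78) = √1,139,091.4879 ≈ 1067.282.

Q* ≈ 1,067.3 tubs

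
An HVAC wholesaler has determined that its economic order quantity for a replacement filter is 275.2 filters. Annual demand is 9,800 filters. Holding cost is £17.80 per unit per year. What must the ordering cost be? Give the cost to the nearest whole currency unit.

Squaring Q* = √(2DS/H) gives Q*² = 2DS/H.
From Q* = √(2DS/H): S = Q*²H / (2D) = 275.2² × 17.8 / (2 × 9,800) = 68.7798.

S ≈ £69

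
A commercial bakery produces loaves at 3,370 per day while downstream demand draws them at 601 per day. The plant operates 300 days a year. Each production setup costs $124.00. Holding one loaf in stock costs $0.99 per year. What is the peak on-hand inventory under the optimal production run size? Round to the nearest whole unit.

I_max ≈ 6,092 loaves

Annual demand D = 601 × 300 = 180,300.
Production build-up factor (1 − d/p) = 1 − 601/3,370 = 0.8217.
Q* = √(2DS / (H(1 − d/p))) = √(2 × 180,300 × 124 / (0.99 × 0.8217)).
= √(44,714,400 / 0.8134) ≈ 7414.119.
Maximum inventory = Q*(1 − d/p) = 7414.119 × 0.8217 ≈ 6091.898.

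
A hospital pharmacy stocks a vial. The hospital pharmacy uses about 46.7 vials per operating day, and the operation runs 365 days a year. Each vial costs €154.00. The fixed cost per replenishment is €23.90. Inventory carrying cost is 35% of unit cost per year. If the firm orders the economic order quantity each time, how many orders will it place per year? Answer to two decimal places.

Annual demand D = 46.7 × 365 = 17,045.5.
Holding cost H = 0.35 × €154.00 = €53.9000 per unit per year.
The optimal lot size = √(2DS/H) = √(2 × 17,045.5 × 23.9 / 53.9) ≈ 122.95.
Orders per year = D / Q* = 17,045.5 / 122.95 ≈ 138.639.

N ≈ 138.64 orders per year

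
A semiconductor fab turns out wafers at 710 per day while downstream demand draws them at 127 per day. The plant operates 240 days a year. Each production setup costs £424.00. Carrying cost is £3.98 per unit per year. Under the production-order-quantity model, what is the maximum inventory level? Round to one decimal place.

Annual demand D = 127 × 240 = 30,480.
Production build-up factor (1 − d/p) = 1 − 127/710 = 0.8211.
Q* = √(2DS / (H(1 − d/p))) = √(2 × 30,480 × 424 / (3.98 × 0.8211)).
= √(25,847,040 / 3.2681) ≈ 2812.281.
Maximum inventory = Q*(1 − d/p) = 2812.281 × 0.8211 ≈ 2309.239.

I_max ≈ 2,309.2 wafers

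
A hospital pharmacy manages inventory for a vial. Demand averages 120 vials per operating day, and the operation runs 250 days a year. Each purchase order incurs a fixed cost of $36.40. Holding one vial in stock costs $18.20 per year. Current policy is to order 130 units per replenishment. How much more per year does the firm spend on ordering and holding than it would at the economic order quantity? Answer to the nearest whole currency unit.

Extra cost ≈ $3,278 per year

Annual demand D = 120 × 250 = 30,000.
EOQ = √(2DS/H) = √(2 × 30,000 × 36.4 / 18.2) ≈ 346.41.
Cost at Q* = (D/Q*)S + (Q*/2)H = √(2DSH) ≈ $6,304.66.
Cost at Q = 130: (30,000/130)×36.4 + (130/2)×18.2 = $8,400.00 + $1,183.00 = $9,583.00.
Excess = $9,583.00 − $6,304.66 = $3,278.34.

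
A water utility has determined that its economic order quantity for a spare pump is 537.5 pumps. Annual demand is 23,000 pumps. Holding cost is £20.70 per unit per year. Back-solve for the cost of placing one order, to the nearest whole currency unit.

Squaring Q* = √(2DS/H) gives Q*² = 2DS/H.
From Q* = √(2DS/H): S = Q*²H / (2D) = 537.5² × 20.7 / (2 × 23,000) = 130.0078.

S ≈ £130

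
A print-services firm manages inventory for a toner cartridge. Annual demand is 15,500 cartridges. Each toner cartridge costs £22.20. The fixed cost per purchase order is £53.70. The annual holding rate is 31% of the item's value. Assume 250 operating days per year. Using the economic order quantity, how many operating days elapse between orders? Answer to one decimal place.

Holding cost H = 0.31 × £22.20 = £6.8820 per unit per year.
EOQ = √(2DS/H) = √(2 × 15,500 × 53.7 / 6.882) ≈ 491.83.
Cycle time = Q*/D × 250 = 491.83 / 15,500 × 250 ≈ 7.933 days.

T ≈ 7.9 days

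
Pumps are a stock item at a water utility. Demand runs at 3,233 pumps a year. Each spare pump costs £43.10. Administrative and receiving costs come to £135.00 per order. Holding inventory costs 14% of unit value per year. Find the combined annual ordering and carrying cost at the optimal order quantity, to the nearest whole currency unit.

Holding cost H = 0.14 × £43.10 = £6.0340 per unit per year.
Q* = √(2DS/H) = √(2 × 3,233 × 135 / 6.034) ≈ 380.35.
At the optimum the two cost components are equal, so total cost = 2·(Q*/2)H = Q*·H.
Minimum total = √(2DSH) = √(2 × 3,233 × 135 × 6.034) ≈ 2295.025.

TC* ≈ £2,295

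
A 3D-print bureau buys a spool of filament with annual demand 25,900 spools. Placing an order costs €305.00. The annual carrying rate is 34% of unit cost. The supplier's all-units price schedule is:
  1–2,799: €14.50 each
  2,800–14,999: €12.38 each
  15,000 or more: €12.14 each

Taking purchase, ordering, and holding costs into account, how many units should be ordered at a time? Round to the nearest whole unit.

Q* ≈ 2,800 spools

Holding cost per unit per year at price C is H = 0.34·C.
For each price level, check whether its EOQ is feasible; otherwise the best quantity at that price is the breakpoint.
EOQ at €14.50 = 1790.2 (feasible in tier 1): TC = 25,900×€14.50 + (25,900/1790.2)×305 + (1790.2/2)×0.34×€14.50 = €384,375.48.
EOQ at €12.38 = 1937.4 < 2800, so use break Q=2800: TC = 25,900×€12.38 + (25,900/2800.0)×305 + (2800.0/2)×0.34×€12.38 = €329,356.13.
EOQ at €12.14 = 1956.4 < 15000, so use break Q=15000: TC = 25,900×€12.14 + (25,900/15000.0)×305 + (15000.0/2)×0.34×€12.14 = €345,909.63.
Lowest total cost is €329,356.13 at Q = 2800.0.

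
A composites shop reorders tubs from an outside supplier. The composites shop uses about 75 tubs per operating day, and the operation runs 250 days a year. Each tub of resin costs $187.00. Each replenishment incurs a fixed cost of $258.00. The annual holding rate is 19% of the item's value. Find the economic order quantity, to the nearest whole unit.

Annual demand D = 75 × 250 = 18,750.
Holding cost H = 0.19 × $187.00 = $35.5300 per unit per year.
EOQ = √(2DS / H) = √(2 × 18,750 × 258 / 35.53).
= √(9,675,000 / 35.53) = √272,305.0943 ≈ 521.829.

Q* ≈ 522 tubs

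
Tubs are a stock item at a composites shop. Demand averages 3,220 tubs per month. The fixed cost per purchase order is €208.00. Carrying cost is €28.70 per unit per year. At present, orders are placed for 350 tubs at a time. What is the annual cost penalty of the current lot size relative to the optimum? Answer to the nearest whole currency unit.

Annual demand D = 3,220 × 12 = 38,640.
EOQ = √(2DS/H) = √(2 × 38,640 × 208 / 28.7) ≈ 748.38.
Cost at Q* = (D/Q*)S + (Q*/2)H = √(2DSH) ≈ €21,478.61.
Cost at Q = 350: (38,640/350)×208 + (350/2)×28.7 = €22,963.20 + €5,022.50 = €27,985.70.
Excess = €27,985.70 − €21,478.61 = €6,507.09.

Extra cost ≈ €6,507 per year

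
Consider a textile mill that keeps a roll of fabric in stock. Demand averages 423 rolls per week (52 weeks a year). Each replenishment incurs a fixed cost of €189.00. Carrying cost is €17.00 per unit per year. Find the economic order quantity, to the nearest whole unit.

Q* ≈ 699 rolls

Annual demand D = 423 × 52 = 21,996.
EOQ = √(2DS / H) = √(2 × 21,996 × 189 / 17).
= √(8,314,488 / 17) = √489,087.5294 ≈ 699.348.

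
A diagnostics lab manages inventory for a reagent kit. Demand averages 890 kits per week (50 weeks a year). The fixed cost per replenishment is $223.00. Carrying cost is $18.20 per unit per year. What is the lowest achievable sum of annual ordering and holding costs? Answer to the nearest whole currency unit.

TC* ≈ $19,006

Annual demand D = 890 × 50 = 44,500.
The optimal lot size = √(2DS/H) = √(2 × 44,500 × 223 / 18.2) ≈ 1044.27.
At Q*, ordering cost (D/Q*)S equals holding cost (Q*/2)H, each = √(DSH/2).
Minimum total = √(2DSH) = √(2 × 44,500 × 223 × 18.2) ≈ 19005.668.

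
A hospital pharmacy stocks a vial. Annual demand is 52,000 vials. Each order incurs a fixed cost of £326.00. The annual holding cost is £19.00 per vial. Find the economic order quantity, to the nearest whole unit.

EOQ = √(2DS / H) = √(2 × 52,000 × 326 / 19).
= √(33,904,000 / 19) = √1,784,421.0526 ≈ 1335.822.

Q* ≈ 1,336 vials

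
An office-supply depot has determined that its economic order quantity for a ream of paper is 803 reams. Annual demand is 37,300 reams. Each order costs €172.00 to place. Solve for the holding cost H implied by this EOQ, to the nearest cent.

Squaring Q* = √(2DS/H) gives Q*² = 2DS/H.
From Q* = √(2DS/H): H = 2DS / Q*² = 2 × 37,300 × 172 / 803² = 19.8992.

H ≈ €19.90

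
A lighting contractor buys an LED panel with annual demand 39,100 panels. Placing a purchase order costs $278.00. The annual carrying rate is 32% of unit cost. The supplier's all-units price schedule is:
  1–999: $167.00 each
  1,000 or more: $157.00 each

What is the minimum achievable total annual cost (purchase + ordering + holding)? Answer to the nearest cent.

TC* ≈ $6,174,689.80

Holding cost per unit per year at price C is H = 0.32·C.
Candidates are each tier's EOQ (if it falls in that tier) and each price-break quantity.
EOQ at $167.00 = 637.8 (feasible in tier 1): TC = 39,100×$167.00 + (39,100/637.8)×278 + (637.8/2)×0.32×$167.00 = $6,563,784.66.
EOQ at $157.00 = 657.8 < 1000, so use break Q=1000: TC = 39,100×$157.00 + (39,100/1000.0)×278 + (1000.0/2)×0.32×$157.00 = $6,174,689.80.
Lowest total cost among the candidates is at Q = 1000.0.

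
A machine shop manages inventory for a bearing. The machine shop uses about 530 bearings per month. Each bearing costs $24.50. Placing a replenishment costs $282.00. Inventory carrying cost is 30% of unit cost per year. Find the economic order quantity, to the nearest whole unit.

Q* ≈ 699 bearings

Annual demand D = 530 × 12 = 6,360.
Holding cost H = 0.30 × $24.50 = $7.3500 per unit per year.
EOQ = √(2DS / H) = √(2 × 6,360 × 282 / 7.35).
= √(3,587,040 / 7.35) = √488,032.6531 ≈ 698.593.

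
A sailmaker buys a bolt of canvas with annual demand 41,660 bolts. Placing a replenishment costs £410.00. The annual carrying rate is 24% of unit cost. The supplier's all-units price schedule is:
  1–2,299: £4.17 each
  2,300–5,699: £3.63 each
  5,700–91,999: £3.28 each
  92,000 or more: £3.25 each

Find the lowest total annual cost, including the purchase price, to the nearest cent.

TC* ≈ £141,830.52

Holding cost per unit per year at price C is H = 0.24·C.
Evaluate total cost at each tier's feasible EOQ or, if the EOQ is below the tier, at the tier's minimum quantity.
Tier 1 (£4.17): EOQ = 5842.4 exceeds tier's upper bound 2299, so this tier is dominated.
Tier 2 (£3.63): EOQ = 6261.9 exceeds tier's upper bound 5699, so this tier is dominated.
EOQ at £3.28 = 6587.6 (feasible in tier 3): TC = 41,660×£3.28 + (41,660/6587.6)×410 + (6587.6/2)×0.24×£3.28 = £141,830.52.
EOQ at £3.25 = 6617.9 < 92000, so use break Q=92000: TC = 41,660×£3.25 + (41,660/92000.0)×410 + (92000.0/2)×0.24×£3.25 = £171,460.66.
Lowest total cost among the candidates is at Q = 6587.6.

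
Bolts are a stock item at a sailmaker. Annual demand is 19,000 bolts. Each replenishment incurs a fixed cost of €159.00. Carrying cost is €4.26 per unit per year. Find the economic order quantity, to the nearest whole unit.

Q* ≈ 1,191 bolts

EOQ = √(2DS / H) = √(2 × 19,000 × 159 / 4.26).
= √(6,042,000 / 4.26) = √1,418,309.8592 ≈ 1190.928.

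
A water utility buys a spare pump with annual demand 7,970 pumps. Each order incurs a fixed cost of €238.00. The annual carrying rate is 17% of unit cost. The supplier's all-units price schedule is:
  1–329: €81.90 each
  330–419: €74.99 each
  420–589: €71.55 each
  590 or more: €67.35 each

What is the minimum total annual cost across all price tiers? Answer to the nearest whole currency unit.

Holding cost per unit per year at price C is H = 0.17·C.
Evaluate total cost at each tier's feasible EOQ or, if the EOQ is below the tier, at the tier's minimum quantity.
Tier 1 (€81.90): EOQ = 522.0 exceeds tier's upper bound 329, so this tier is dominated.
Tier 2 (€74.99): EOQ = 545.5 exceeds tier's upper bound 419, so this tier is dominated.
EOQ at €71.55 = 558.5 (feasible in tier 3): TC = 7,970×€71.55 + (7,970/558.5)×238 + (558.5/2)×0.17×€71.55 = €577,046.50.
EOQ at €67.35 = 575.6 < 590, so use break Q=590: TC = 7,970×€67.35 + (7,970/590.0)×238 + (590.0/2)×0.17×€67.35 = €543,372.12.
Lowest total cost among the candidates is at Q = 590.0.

TC* ≈ €543,372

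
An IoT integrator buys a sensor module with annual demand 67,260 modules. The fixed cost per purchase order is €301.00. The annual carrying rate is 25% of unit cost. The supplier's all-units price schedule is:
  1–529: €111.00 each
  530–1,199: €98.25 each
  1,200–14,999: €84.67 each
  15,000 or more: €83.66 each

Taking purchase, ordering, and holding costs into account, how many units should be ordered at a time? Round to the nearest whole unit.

Holding cost per unit per year at price C is H = 0.25·C.
Candidates are each tier's EOQ (if it falls in that tier) and each price-break quantity.
Tier 1 (€111.00): EOQ = 1207.9 exceeds tier's upper bound 529, so this tier is dominated.
Tier 2 (€98.25): EOQ = 1283.9 exceeds tier's upper bound 1199, so this tier is dominated.
EOQ at €84.67 = 1383.1 (feasible in tier 3): TC = 67,260×€84.67 + (67,260/1383.1)×301 + (1383.1/2)×0.25×€84.67 = €5,724,180.18.
EOQ at €83.66 = 1391.4 < 15000, so use break Q=15000: TC = 67,260×€83.66 + (67,260/15000.0)×301 + (15000.0/2)×0.25×€83.66 = €5,785,183.78.
Lowest total cost is €5,724,180.18 at Q = 1383.1.

Q* ≈ 1,383 modules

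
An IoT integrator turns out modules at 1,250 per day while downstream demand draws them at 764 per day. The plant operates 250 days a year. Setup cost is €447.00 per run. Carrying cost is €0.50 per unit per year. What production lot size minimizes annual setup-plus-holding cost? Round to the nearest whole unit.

Annual demand D = 764 × 250 = 191,000.
Production build-up factor (1 − d/p) = 1 − 764/1,250 = 0.3888.
Q* = √(2DS / (H(1 − d/p))) = √(2 × 191,000 × 447 / (0.5 × 0.3888)).
= √(170,754,000 / 0.1944) ≈ 29637.210.

Q* ≈ 29,637 modules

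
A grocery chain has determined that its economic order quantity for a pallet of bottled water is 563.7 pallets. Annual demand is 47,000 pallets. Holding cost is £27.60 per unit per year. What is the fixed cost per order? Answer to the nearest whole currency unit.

The basic EOQ model gives Q* = √(2DS/H); rearrange for the unknown.
From Q* = √(2DS/H): S = Q*²H / (2D) = 563.7² × 27.6 / (2 × 47,000) = 93.2991.

S ≈ £93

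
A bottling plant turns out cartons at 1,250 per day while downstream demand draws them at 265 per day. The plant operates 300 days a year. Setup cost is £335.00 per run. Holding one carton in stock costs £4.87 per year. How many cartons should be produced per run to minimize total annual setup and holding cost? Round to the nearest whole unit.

Annual demand D = 265 × 300 = 79,500.
Production build-up factor (1 − d/p) = 1 − 265/1,250 = 0.7880.
Q* = √(2DS / (H(1 − d/p))) = √(2 × 79,500 × 335 / (4.87 × 0.7880)).
= √(53,265,000 / 3.8376) ≈ 3725.576.

Q* ≈ 3,726 cartons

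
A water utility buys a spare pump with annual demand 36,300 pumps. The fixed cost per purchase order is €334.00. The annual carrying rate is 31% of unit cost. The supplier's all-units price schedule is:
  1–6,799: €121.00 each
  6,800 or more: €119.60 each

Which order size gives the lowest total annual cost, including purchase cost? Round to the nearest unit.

Q* ≈ 804 pumps

Holding cost per unit per year at price C is H = 0.31·C.
Evaluate total cost at each tier's feasible EOQ or, if the EOQ is below the tier, at the tier's minimum quantity.
EOQ at €121.00 = 804.0 (feasible in tier 1): TC = 36,300×€121.00 + (36,300/804.0)×334 + (804.0/2)×0.31×€121.00 = €4,422,458.87.
EOQ at €119.60 = 808.7 < 6800, so use break Q=6800: TC = 36,300×€119.60 + (36,300/6800.0)×334 + (6800.0/2)×0.31×€119.60 = €4,469,321.37.
Lowest total cost is €4,422,458.87 at Q = 804.0.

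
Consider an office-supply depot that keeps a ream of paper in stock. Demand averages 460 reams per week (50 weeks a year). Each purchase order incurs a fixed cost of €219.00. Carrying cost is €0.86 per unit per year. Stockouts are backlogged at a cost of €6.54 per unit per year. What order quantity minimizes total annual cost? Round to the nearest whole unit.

Annual demand D = 460 × 50 = 23,000.
With planned backorders, Q* = √(2DS/H) · √((H+B)/B).
√(2DS/H) = √(2 × 23,000 × 219 / 0.86) = 3422.565.
√((H+B)/B) = √((0.86+6.54)/6.54) = 1.0637.
Q* ≈ 3640.648.

Q* ≈ 3,641 reams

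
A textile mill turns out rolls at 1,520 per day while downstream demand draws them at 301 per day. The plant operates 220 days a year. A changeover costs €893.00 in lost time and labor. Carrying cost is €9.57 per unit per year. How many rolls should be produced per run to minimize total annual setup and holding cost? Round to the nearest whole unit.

Q* ≈ 3,926 rolls

Annual demand D = 301 × 220 = 66,220.
Production build-up factor (1 − d/p) = 1 − 301/1,520 = 0.8020.
Q* = √(2DS / (H(1 − d/p))) = √(2 × 66,220 × 893 / (9.57 × 0.8020)).
= √(118,268,920 / 7.6749) ≈ 3925.539.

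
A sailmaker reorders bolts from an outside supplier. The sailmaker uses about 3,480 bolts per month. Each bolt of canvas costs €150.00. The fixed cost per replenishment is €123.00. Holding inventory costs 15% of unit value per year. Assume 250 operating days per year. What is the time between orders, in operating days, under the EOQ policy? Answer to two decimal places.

T ≈ 4.05 days

Annual demand D = 3,480 × 12 = 41,760.
Holding cost H = 0.15 × €150.00 = €22.5000 per unit per year.
Q* = √(2DS/H) = √(2 × 41,760 × 123 / 22.5) ≈ 675.70.
Cycle time = Q*/D × 250 = 675.70 / 41,760 × 250 ≈ 4.045 days.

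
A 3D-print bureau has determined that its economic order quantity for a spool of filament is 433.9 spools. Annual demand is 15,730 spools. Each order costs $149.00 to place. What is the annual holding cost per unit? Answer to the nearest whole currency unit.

H ≈ $25

Invert the EOQ relation Q*² = 2DS/H.
From Q* = √(2DS/H): H = 2DS / Q*² = 2 × 15,730 × 149 / 433.9² = 24.8981.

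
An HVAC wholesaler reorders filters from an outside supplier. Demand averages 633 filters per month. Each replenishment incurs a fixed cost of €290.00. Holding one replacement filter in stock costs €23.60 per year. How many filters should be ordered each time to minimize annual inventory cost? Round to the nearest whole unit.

Q* ≈ 432 filters

Annual demand D = 633 × 12 = 7,596.
EOQ = √(2DS / H) = √(2 × 7,596 × 290 / 23.6).
= √(4,405,680 / 23.6) = √186,681.3559 ≈ 432.066.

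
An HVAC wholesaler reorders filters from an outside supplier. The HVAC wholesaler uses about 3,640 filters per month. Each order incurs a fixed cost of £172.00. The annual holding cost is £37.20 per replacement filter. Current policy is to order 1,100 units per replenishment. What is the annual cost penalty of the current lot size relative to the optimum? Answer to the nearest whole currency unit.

Extra cost ≈ £3,648 per year

Annual demand D = 3,640 × 12 = 43,680.
EOQ = √(2DS/H) = √(2 × 43,680 × 172 / 37.2) ≈ 635.55.
Cost at Q* = (D/Q*)S + (Q*/2)H = √(2DSH) ≈ £23,642.42.
Cost at Q = 1,100: (43,680/1,100)×172 + (1,100/2)×37.2 = £6,829.96 + £20,460.00 = £27,289.96.
Excess = £27,289.96 − £23,642.42 = £3,647.54.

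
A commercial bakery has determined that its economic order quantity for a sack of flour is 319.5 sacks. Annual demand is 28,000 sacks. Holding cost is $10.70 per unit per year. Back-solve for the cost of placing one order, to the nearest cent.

S ≈ $19.50

Invert the EOQ relation Q*² = 2DS/H.
From Q* = √(2DS/H): S = Q*²H / (2D) = 319.5² × 10.7 / (2 × 28,000) = 19.5046.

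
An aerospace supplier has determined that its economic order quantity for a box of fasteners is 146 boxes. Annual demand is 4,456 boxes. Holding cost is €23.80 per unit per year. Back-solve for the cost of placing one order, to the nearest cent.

The basic EOQ model gives Q* = √(2DS/H); rearrange for the unknown.
From Q* = √(2DS/H): S = Q*²H / (2D) = 146² × 23.8 / (2 × 4,456) = 56.9256.

S ≈ €56.93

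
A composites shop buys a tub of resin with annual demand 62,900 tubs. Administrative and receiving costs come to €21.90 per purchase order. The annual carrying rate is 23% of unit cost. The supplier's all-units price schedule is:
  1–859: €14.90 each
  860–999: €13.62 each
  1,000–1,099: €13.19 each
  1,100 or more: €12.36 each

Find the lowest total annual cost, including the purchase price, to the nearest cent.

Holding cost per unit per year at price C is H = 0.23·C.
For each price level, check whether its EOQ is feasible; otherwise the best quantity at that price is the breakpoint.
Tier 1 (€14.90): EOQ = 896.6 exceeds tier's upper bound 859, so this tier is dominated.
EOQ at €13.62 = 937.8 (feasible in tier 2): TC = 62,900×€13.62 + (62,900/937.8)×21.9 + (937.8/2)×0.23×€13.62 = €859,635.75.
EOQ at €13.19 = 953.0 < 1000, so use break Q=1000: TC = 62,900×€13.19 + (62,900/1000.0)×21.9 + (1000.0/2)×0.23×€13.19 = €832,545.36.
EOQ at €12.36 = 984.4 < 1100, so use break Q=1100: TC = 62,900×€12.36 + (62,900/1100.0)×21.9 + (1100.0/2)×0.23×€12.36 = €780,259.82.
Lowest total cost among the candidates is at Q = 1100.0.

TC* ≈ €780,259.82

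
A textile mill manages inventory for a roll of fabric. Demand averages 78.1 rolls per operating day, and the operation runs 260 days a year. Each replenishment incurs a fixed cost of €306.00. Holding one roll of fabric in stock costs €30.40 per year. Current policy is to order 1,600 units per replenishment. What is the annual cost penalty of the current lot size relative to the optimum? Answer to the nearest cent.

Extra cost ≈ €8,766.73 per year

Annual demand D = 78.1 × 260 = 20,306.
EOQ = √(2DS/H) = √(2 × 20,306 × 306 / 30.4) ≈ 639.37.
Cost at Q* = (D/Q*)S + (Q*/2)H = √(2DSH) ≈ €19,436.80.
Cost at Q = 1,600: (20,306/1,600)×306 + (1,600/2)×30.4 = €3,883.52 + €24,320.00 = €28,203.52.
Excess = €28,203.52 − €19,436.80 = €8,766.73.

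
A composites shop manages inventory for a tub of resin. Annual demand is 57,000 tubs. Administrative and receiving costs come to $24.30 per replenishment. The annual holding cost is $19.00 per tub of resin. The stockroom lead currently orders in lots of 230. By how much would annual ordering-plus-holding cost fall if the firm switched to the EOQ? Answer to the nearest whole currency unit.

EOQ = √(2DS/H) = √(2 × 57,000 × 24.3 / 19) ≈ 381.84.
Cost at Q* = (D/Q*)S + (Q*/2)H = √(2DSH) ≈ $7,254.92.
Cost at Q = 230: (57,000/230)×24.3 + (230/2)×19 = $6,022.17 + $2,185.00 = $8,207.17.
Excess = $8,207.17 − $7,254.92 = $952.26.

Extra cost ≈ $952 per year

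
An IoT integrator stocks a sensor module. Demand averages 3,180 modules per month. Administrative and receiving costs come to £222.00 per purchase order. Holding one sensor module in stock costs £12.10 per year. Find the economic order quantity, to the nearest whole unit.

Q* ≈ 1,183 modules

Annual demand D = 3,180 × 12 = 38,160.
EOQ = √(2DS / H) = √(2 × 38,160 × 222 / 12.1).
= √(16,943,040 / 12.1) = √1,400,251.2397 ≈ 1183.322.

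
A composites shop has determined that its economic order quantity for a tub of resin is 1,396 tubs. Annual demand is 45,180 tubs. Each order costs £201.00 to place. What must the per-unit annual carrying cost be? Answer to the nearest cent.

H ≈ £9.32

Squaring Q* = √(2DS/H) gives Q*² = 2DS/H.
From Q* = √(2DS/H): H = 2DS / Q*² = 2 × 45,180 × 201 / 1,396² = 9.3197.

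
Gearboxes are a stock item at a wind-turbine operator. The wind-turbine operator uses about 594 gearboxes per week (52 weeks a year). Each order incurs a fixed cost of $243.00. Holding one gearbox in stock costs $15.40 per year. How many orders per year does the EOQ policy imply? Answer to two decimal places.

Annual demand D = 594 × 52 = 30,888.
EOQ = √(2DS/H) = √(2 × 30,888 × 243 / 15.4) ≈ 987.31.
Orders per year = D / Q* = 30,888 / 987.31 ≈ 31.285.

N ≈ 31.29 orders per year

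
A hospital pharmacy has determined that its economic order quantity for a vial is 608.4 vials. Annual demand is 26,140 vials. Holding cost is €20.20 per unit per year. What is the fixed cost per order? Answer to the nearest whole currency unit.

S ≈ €143

Invert the EOQ relation Q*² = 2DS/H.
From Q* = √(2DS/H): S = Q*²H / (2D) = 608.4² × 20.2 / (2 × 26,140) = 143.0192.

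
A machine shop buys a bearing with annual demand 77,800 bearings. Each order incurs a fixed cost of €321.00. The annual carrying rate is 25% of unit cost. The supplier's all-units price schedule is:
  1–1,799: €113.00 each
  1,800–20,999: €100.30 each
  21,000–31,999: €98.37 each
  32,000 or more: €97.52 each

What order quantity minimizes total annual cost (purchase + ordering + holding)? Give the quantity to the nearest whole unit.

Holding cost per unit per year at price C is H = 0.25·C.
Evaluate total cost at each tier's feasible EOQ or, if the EOQ is below the tier, at the tier's minimum quantity.
EOQ at €113.00 = 1329.7 (feasible in tier 1): TC = 77,800×€113.00 + (77,800/1329.7)×321 + (1329.7/2)×0.25×€113.00 = €8,828,963.54.
EOQ at €100.30 = 1411.4 < 1800, so use break Q=1800: TC = 77,800×€100.30 + (77,800/1800.0)×321 + (1800.0/2)×0.25×€100.30 = €7,839,781.83.
EOQ at €98.37 = 1425.1 < 21000, so use break Q=21000: TC = 77,800×€98.37 + (77,800/21000.0)×321 + (21000.0/2)×0.25×€98.37 = €7,912,596.48.
EOQ at €97.52 = 1431.3 < 32000, so use break Q=32000: TC = 77,800×€97.52 + (77,800/32000.0)×321 + (32000.0/2)×0.25×€97.52 = €7,977,916.43.
Lowest total cost is €7,839,781.83 at Q = 1800.0.

Q* ≈ 1,800 bearings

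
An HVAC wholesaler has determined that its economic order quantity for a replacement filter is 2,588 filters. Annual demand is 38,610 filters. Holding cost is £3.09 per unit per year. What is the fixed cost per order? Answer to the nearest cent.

S ≈ £268.01

Squaring Q* = √(2DS/H) gives Q*² = 2DS/H.
From Q* = √(2DS/H): S = Q*²H / (2D) = 2,588² × 3.09 / (2 × 38,610) = 268.0138.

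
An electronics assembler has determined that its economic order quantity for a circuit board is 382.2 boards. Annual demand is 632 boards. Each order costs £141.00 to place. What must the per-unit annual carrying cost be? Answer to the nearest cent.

H ≈ £1.22

Squaring Q* = √(2DS/H) gives Q*² = 2DS/H.
From Q* = √(2DS/H): H = 2DS / Q*² = 2 × 632 × 141 / 382.2² = 1.2201.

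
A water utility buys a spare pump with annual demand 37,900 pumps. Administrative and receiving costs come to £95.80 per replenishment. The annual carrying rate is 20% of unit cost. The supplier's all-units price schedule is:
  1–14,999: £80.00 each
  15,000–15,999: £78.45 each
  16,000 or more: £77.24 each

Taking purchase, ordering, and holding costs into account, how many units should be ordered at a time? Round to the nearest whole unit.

Q* ≈ 674 pumps

Holding cost per unit per year at price C is H = 0.20·C.
Candidates are each tier's EOQ (if it falls in that tier) and each price-break quantity.
EOQ at £80.00 = 673.7 (feasible in tier 1): TC = 37,900×£80.00 + (37,900/673.7)×95.8 + (673.7/2)×0.20×£80.00 = £3,042,778.97.
EOQ at £78.45 = 680.3 < 15000, so use break Q=15000: TC = 37,900×£78.45 + (37,900/15000.0)×95.8 + (15000.0/2)×0.20×£78.45 = £3,091,172.05.
EOQ at £77.24 = 685.6 < 16000, so use break Q=16000: TC = 37,900×£77.24 + (37,900/16000.0)×95.8 + (16000.0/2)×0.20×£77.24 = £3,051,206.93.
Lowest total cost is £3,042,778.97 at Q = 673.7.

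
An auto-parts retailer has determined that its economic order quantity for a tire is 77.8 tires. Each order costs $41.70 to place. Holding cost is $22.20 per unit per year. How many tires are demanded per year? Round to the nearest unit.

Squaring Q* = √(2DS/H) gives Q*² = 2DS/H.
From Q* = √(2DS/H): D = Q*²H / (2S) = 77.8² × 22.2 / (2 × 41.7) = 1611.188.

D ≈ 1,611 tires per year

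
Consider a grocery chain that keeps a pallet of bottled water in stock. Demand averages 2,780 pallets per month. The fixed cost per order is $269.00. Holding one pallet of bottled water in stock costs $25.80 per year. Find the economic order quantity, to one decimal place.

Q* ≈ 834.1 pallets

Annual demand D = 2,780 × 12 = 33,360.
EOQ = √(2DS / H) = √(2 × 33,360 × 269 / 25.8).
= √(17,947,680 / 25.8) = √695,646.5116 ≈ 834.054.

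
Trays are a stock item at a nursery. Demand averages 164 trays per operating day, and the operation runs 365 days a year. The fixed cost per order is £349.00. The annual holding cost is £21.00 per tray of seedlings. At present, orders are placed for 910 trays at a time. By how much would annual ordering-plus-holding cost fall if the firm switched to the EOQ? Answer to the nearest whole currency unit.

Extra cost ≈ £2,891 per year

Annual demand D = 164 × 365 = 59,860.
EOQ = √(2DS/H) = √(2 × 59,860 × 349 / 21) ≈ 1410.54.
Cost at Q* = (D/Q*)S + (Q*/2)H = √(2DSH) ≈ £29,621.41.
Cost at Q = 910: (59,860/910)×349 + (910/2)×21 = £22,957.30 + £9,555.00 = £32,512.30.
Excess = £32,512.30 − £29,621.41 = £2,890.89.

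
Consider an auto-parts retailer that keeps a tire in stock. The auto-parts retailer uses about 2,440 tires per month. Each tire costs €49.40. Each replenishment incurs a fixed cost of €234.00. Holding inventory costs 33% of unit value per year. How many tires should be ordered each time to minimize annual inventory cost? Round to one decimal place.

Q* ≈ 916.8 tires

Annual demand D = 2,440 × 12 = 29,280.
Holding cost H = 0.33 × €49.40 = €16.3020 per unit per year.
EOQ = √(2DS / H) = √(2 × 29,280 × 234 / 16.302).
= √(13,703,040 / 16.302) = √840,574.1627 ≈ 916.828.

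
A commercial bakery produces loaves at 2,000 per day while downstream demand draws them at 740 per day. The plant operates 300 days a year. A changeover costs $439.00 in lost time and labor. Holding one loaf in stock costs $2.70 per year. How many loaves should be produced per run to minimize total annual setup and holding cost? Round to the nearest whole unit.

Annual demand D = 740 × 300 = 222,000.
Production build-up factor (1 − d/p) = 1 − 740/2,000 = 0.6300.
Q* = √(2DS / (H(1 − d/p))) = √(2 × 222,000 × 439 / (2.7 × 0.6300)).
= √(194,916,000 / 1.701) ≈ 10704.628.

Q* ≈ 10,705 loaves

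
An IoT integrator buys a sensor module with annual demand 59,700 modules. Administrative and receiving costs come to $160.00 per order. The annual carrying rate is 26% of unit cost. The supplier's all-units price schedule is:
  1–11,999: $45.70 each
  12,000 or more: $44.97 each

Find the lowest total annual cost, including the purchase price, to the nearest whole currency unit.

Holding cost per unit per year at price C is H = 0.26·C.
Candidates are each tier's EOQ (if it falls in that tier) and each price-break quantity.
EOQ at $45.70 = 1268.0 (feasible in tier 1): TC = 59,700×$45.70 + (59,700/1268.0)×160 + (1268.0/2)×0.26×$45.70 = $2,743,356.31.
EOQ at $44.97 = 1278.2 < 12000, so use break Q=12000: TC = 59,700×$44.97 + (59,700/12000.0)×160 + (12000.0/2)×0.26×$44.97 = $2,755,658.20.
Lowest total cost among the candidates is at Q = 1268.0.

TC* ≈ $2,743,356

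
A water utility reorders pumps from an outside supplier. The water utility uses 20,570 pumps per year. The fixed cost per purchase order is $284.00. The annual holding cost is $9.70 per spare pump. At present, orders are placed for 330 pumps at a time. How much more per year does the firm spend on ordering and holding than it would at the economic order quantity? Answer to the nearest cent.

EOQ = √(2DS/H) = √(2 × 20,570 × 284 / 9.7) ≈ 1097.50.
Cost at Q* = (D/Q*)S + (Q*/2)H = √(2DSH) ≈ $10,645.77.
Cost at Q = 330: (20,570/330)×284 + (330/2)×9.7 = $17,702.67 + $1,600.50 = $19,303.17.
Excess = $19,303.17 − $10,645.77 = $8,657.39.

Extra cost ≈ $8,657.39 per year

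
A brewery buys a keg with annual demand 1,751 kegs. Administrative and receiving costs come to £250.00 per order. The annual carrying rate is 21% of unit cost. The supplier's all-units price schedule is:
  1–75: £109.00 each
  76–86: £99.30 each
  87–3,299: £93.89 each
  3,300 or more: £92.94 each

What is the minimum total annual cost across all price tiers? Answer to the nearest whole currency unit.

Holding cost per unit per year at price C is H = 0.21·C.
Candidates are each tier's EOQ (if it falls in that tier) and each price-break quantity.
Tier 1 (£109.00): EOQ = 195.6 exceeds tier's upper bound 75, so this tier is dominated.
Tier 2 (£99.30): EOQ = 204.9 exceeds tier's upper bound 86, so this tier is dominated.
EOQ at £93.89 = 210.7 (feasible in tier 3): TC = 1,751×£93.89 + (1,751/210.7)×250 + (210.7/2)×0.21×£93.89 = £168,556.16.
EOQ at £92.94 = 211.8 < 3300, so use break Q=3300: TC = 1,751×£92.94 + (1,751/3300.0)×250 + (3300.0/2)×0.21×£92.94 = £195,074.30.
Lowest total cost among the candidates is at Q = 210.7.

TC* ≈ £168,556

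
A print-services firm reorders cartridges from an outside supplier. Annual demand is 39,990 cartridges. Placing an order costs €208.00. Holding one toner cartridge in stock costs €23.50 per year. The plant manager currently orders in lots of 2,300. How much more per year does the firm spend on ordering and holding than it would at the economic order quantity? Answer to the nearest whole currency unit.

Extra cost ≈ €10,869 per year

EOQ = √(2DS/H) = √(2 × 39,990 × 208 / 23.5) ≈ 841.37.
Cost at Q* = (D/Q*)S + (Q*/2)H = √(2DSH) ≈ €19,772.26.
Cost at Q = 2,300: (39,990/2,300)×208 + (2,300/2)×23.5 = €3,616.49 + €27,025.00 = €30,641.49.
Excess = €30,641.49 − €19,772.26 = €10,869.23.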